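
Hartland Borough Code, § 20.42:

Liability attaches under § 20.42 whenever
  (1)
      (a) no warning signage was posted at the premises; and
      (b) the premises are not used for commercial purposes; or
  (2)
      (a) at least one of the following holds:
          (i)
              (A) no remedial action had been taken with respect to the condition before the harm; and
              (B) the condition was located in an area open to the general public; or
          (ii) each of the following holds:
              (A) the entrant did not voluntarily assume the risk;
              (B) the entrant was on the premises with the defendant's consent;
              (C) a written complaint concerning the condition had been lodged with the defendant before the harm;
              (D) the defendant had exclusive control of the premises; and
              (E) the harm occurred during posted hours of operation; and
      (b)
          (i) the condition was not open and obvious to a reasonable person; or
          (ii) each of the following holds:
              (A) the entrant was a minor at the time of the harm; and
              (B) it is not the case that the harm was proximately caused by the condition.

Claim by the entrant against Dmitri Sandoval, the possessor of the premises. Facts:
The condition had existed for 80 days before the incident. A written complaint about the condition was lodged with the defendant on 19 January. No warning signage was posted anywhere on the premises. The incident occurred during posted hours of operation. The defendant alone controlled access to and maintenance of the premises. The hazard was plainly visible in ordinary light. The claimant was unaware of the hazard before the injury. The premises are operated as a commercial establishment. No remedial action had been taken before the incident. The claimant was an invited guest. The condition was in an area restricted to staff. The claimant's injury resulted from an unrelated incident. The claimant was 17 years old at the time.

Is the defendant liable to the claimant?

(a) no signage posted — holds.
(b) not (commercial use) — fails.
(1): T AND F → false.
(A) no remedial action — holds.
(B) public area — not met.
(i) = T AND F = false.
(A) no assumed risk — holds.
(B) consent to enter — satisfied.
(C) complaint lodged — holds.
(D) exclusive control — met.
(E) during posted hours — satisfied.
(ii): T AND T AND T AND T AND T → true.
So (a) is satisfied (F OR T).
(i) not open/obvious — not satisfied.
(A) entrant a minor — holds.
(B) not (proximate cause) — met.
So (ii) is satisfied (T AND T).
(b): F OR T → true.
(2) = T AND T = true.
Overall: F OR T → true.

Yes — liable.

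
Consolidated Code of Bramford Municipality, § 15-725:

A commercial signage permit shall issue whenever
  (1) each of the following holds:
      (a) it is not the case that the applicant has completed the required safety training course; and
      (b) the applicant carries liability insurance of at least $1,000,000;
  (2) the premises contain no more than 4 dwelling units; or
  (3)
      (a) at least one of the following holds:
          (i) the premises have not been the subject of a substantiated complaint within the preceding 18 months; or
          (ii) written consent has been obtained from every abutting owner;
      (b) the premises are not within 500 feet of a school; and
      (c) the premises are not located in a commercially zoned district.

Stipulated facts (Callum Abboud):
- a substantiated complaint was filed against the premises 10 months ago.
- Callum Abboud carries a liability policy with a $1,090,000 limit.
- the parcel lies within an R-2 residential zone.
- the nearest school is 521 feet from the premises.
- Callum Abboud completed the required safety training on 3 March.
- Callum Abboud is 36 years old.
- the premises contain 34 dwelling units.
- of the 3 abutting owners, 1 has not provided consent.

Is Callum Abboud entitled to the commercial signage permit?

No — denied.

(a) not (safety training) — not satisfied.
(b) insurance ≥ $1,000,000 — met.
(1) = F AND T = false.
(2) ≤ 4 units — fails.
(i) no complaint in 18 mo. — not satisfied.
(ii) all abutters consent — not met.
(a): F OR F → false.
(b) ≥500 ft from school — satisfied.
(c) not (commercially zoned) — met.
(3): F AND T AND T → false.
So Overall is not satisfied (F OR F OR F).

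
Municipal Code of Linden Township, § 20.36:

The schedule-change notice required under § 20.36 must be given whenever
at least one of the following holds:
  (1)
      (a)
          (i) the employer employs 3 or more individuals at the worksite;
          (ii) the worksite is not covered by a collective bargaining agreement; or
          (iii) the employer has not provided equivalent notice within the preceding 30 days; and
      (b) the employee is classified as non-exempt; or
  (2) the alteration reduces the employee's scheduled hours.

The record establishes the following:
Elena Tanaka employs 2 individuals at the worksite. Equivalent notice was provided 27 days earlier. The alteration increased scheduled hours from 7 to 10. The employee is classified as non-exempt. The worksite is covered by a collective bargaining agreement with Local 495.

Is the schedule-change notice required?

No — not required.

(i) ≥ 3 at site — fails.
(ii) no CBA — fails.
(iii) no recent notice — not satisfied.
(a) = F OR F OR F = false.
(b) non-exempt — holds.
(1): F AND T → false.
(2) hours reduced — fails.
Overall: F OR F → false.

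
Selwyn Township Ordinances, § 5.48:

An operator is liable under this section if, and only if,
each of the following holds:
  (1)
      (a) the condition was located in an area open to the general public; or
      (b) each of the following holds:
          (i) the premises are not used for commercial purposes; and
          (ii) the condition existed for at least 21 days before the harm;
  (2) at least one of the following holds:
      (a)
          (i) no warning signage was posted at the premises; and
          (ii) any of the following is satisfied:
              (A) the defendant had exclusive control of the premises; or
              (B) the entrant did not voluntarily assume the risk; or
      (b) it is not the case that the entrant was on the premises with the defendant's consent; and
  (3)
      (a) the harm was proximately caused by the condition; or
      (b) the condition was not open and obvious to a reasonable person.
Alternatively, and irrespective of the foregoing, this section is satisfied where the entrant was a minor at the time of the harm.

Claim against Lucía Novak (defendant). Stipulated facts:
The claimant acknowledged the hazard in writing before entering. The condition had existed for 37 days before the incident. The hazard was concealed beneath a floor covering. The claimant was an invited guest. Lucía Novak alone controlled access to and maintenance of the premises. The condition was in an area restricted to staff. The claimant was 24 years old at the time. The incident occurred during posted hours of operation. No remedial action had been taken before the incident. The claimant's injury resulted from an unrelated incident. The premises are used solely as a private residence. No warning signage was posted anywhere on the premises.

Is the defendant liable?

Yes — liable.

(a) public area — fails.
(i) not (commercial use) — met.
(ii) condition ≥21 days old — met.
So (b) is satisfied (T AND T).
(1): F OR T → true.
(i) no signage posted — holds.
(A) exclusive control — holds.
(B) no assumed risk — not met.
(ii) = T OR F = true.
So (a) is satisfied (T AND T).
(b) not (consent to enter) — not met.
(2): T OR F → true.
(a) proximate cause — fails.
(b) not open/obvious — satisfied.
(3): F OR T → true.
Overall: T AND T AND T → true.
Exception (entrant a minor) — not satisfied.
Result: main true OR exception false → true.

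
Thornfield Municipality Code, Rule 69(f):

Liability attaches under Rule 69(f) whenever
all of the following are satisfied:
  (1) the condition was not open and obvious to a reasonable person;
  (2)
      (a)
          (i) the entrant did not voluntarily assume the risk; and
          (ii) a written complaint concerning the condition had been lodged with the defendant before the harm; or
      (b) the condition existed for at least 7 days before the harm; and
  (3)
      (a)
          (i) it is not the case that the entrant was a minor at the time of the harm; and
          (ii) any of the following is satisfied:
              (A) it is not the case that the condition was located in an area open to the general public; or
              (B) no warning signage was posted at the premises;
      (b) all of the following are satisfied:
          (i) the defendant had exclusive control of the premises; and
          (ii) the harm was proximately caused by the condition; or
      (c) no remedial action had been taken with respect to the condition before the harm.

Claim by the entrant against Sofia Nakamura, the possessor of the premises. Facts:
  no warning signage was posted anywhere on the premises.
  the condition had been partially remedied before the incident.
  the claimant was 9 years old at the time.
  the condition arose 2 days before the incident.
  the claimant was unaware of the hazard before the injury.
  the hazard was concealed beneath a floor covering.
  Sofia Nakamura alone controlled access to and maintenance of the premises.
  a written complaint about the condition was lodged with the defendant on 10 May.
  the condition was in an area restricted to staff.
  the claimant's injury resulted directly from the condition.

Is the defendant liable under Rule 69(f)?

(1) not open/obvious — met.
(i) no assumed risk — met.
(ii) complaint lodged — holds.
So (a) is satisfied (T AND T).
(b) condition ≥7 days old — not satisfied.
So (2) is satisfied (T OR F).
(i) not (entrant a minor) — not met.
(A) not (public area) — met.
(B) no signage posted — holds.
(ii) = T OR T = true.
So (a) is not satisfied (F AND T).
(i) exclusive control — holds.
(ii) proximate cause — met.
(b) = T AND T = true.
(c) no remedial action — fails.
So (3) is satisfied (F OR T OR F).
Overall = T AND T AND T = true.

Yes — liable.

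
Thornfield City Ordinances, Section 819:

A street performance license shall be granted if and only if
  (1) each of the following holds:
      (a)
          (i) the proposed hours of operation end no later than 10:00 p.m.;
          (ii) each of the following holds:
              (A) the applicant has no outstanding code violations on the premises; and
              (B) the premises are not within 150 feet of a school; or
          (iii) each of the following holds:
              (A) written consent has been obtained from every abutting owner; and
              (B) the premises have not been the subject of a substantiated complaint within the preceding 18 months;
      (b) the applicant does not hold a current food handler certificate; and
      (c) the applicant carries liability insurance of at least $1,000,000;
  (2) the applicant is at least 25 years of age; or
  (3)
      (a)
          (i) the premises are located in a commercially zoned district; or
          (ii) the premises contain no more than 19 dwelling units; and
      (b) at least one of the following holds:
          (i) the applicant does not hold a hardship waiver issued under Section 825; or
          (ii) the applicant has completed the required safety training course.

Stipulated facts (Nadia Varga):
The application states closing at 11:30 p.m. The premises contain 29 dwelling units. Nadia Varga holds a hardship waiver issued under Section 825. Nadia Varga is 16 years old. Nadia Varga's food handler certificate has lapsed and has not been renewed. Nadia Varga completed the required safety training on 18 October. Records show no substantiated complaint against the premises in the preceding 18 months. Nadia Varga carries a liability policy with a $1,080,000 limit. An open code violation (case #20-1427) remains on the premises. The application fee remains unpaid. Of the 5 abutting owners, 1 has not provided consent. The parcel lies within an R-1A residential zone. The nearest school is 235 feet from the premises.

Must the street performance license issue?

(i) closes by 10 p.m. — not met.
(A) no code violations — fails.
(B) ≥150 ft from school — satisfied.
(ii): F AND T → false.
(A) all abutters consent — fails.
(B) no complaint in 18 mo. — satisfied.
So (iii) is not satisfied (F AND T).
So (a) is not satisfied (F OR F OR F).
(b) not (food handler cert.) — met.
(c) insurance ≥ $1,000,000 — met.
So (1) is not satisfied (F AND T AND T).
(2) age ≥ 25 — fails.
(i) commercially zoned — fails.
(ii) ≤ 19 units — not met.
(a) = F OR F = false.
(i) not (hardship waiver) — not met.
(ii) safety training — holds.
(b): F OR T → true.
(3): F AND T → false.
So Overall is not satisfied (F OR F OR F).

No — denied.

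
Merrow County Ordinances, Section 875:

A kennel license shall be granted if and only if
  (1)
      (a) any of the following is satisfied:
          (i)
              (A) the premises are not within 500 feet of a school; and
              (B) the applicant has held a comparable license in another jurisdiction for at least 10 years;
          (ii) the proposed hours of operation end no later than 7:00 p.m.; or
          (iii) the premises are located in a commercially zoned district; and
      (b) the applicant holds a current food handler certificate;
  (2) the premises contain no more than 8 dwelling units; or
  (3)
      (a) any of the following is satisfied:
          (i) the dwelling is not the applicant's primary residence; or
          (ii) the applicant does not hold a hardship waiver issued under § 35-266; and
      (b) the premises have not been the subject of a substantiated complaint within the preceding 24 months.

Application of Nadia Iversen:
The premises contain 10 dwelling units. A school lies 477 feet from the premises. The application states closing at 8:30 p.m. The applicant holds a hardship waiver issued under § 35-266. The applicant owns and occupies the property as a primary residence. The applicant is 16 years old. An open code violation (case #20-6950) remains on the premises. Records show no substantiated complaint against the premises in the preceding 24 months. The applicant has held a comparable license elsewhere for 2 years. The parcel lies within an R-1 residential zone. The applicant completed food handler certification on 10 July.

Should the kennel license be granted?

(A) ≥500 ft from school — not met.
(B) prior license ≥ 10 yr — not met.
So (i) is not satisfied (F AND F).
(ii) closes by 7 p.m. — fails.
(iii) commercially zoned — not satisfied.
So (a) is not satisfied (F OR F OR F).
(b) food handler cert. — met.
(1): F AND T → false.
(2) ≤ 8 units — not satisfied.
(i) not (primary residence) — not satisfied.
(ii) not (hardship waiver) — not satisfied.
So (a) is not satisfied (F OR F).
(b) no complaint in 24 mo. — met.
So (3) is not satisfied (F AND T).
Overall: F OR F OR F → false.

No — denied.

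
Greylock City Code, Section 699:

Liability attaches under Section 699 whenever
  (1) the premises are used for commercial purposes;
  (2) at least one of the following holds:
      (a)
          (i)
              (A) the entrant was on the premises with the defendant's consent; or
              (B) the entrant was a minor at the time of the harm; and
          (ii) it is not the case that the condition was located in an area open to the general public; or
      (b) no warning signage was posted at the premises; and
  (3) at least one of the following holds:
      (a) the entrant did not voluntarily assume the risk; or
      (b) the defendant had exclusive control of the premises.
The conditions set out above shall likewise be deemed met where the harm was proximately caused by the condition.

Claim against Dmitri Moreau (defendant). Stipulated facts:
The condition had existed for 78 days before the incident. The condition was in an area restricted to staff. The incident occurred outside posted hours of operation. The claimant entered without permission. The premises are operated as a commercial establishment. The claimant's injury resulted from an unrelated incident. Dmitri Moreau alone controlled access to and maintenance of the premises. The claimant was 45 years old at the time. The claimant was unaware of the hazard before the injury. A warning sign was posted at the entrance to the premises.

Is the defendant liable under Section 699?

(1) commercial use — holds.
(A) consent to enter — fails.
(B) entrant a minor — fails.
(i): F OR F → false.
(ii) not (public area) — met.
(a): F AND T → false.
(b) no signage posted — fails.
So (2) is not satisfied (F OR F).
(a) no assumed risk — holds.
(b) exclusive control — holds.
(3): T OR T → true.
So Overall is not satisfied (T AND F AND T).
Exception (proximate cause) — not satisfied.
Result: main false OR exception false → false.

No — not liable.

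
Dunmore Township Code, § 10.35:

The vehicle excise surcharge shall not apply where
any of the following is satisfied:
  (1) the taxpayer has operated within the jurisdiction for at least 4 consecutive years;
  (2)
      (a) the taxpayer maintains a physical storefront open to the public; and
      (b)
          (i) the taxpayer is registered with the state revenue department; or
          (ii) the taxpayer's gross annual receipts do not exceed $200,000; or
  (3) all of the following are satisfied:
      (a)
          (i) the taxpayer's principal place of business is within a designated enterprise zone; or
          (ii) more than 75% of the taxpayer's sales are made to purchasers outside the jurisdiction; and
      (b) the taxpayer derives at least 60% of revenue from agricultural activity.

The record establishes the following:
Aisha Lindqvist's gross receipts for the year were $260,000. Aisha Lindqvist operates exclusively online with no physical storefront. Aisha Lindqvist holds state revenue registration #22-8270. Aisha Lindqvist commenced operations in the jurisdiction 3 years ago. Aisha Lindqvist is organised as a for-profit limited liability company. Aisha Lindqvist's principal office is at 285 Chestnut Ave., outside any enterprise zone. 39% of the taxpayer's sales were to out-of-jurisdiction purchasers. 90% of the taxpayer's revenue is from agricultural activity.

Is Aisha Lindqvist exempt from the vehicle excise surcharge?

No — not exempt.

(1) ≥ 4 yrs in jurisdiction — not satisfied.
(a) has storefront — not met.
(i) state-registered — holds.
(ii) receipts ≤ $200,000 — fails.
(b) = T OR F = true.
(2) = F AND T = false.
(i) in enterprise zone — not satisfied.
(ii) >75% out-of-jur. sales — fails.
(a): F OR F → false.
(b) ≥60% agricultural — satisfied.
So (3) is not satisfied (F AND T).
Overall = F OR F OR F = false.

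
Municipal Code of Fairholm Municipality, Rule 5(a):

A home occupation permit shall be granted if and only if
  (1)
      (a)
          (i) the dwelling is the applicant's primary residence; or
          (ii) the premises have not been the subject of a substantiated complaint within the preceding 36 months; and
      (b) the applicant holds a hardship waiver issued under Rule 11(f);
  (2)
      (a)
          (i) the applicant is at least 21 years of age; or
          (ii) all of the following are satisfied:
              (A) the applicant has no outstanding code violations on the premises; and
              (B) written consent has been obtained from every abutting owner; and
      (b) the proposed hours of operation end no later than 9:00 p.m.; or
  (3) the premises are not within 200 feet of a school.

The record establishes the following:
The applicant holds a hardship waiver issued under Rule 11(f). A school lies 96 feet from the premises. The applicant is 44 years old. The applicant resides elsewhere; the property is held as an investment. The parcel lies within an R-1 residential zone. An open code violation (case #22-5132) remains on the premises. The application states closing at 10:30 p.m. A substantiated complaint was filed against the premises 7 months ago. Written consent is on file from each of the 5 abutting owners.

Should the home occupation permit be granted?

(i) primary residence — not satisfied.
(ii) no complaint in 36 mo. — not met.
So (a) is not satisfied (F OR F).
(b) hardship waiver — satisfied.
(1): F AND T → false.
(i) age ≥ 21 — met.
(A) no code violations — not satisfied.
(B) all abutters consent — holds.
So (ii) is not satisfied (F AND T).
(a) = T OR F = true.
(b) closes by 9 p.m. — fails.
(2) = T AND F = false.
(3) ≥200 ft from school — not satisfied.
So Overall is not satisfied (F OR F OR F).

No — denied.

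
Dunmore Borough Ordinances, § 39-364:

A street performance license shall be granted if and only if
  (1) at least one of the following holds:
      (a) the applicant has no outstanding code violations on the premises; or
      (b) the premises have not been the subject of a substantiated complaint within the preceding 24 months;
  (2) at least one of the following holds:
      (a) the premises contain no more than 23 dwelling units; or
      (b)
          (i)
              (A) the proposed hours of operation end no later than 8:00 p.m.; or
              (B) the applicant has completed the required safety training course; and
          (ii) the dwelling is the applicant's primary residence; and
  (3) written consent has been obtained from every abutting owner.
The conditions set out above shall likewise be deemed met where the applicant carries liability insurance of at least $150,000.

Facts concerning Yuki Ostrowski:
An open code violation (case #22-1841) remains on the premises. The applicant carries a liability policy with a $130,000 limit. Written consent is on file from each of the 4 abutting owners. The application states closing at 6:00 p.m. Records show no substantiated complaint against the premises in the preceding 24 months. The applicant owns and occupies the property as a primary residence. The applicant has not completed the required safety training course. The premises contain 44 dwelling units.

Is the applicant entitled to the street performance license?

Yes — granted.

(a) no code violations — fails.
(b) no complaint in 24 mo. — met.
(1) = F OR T = true.
(a) ≤ 23 units — not satisfied.
(A) closes by 8 p.m. — holds.
(B) safety training — fails.
(i): T OR F → true.
(ii) primary residence — holds.
(b): T AND T → true.
So (2) is satisfied (F OR T).
(3) all abutters consent — met.
So Overall is satisfied (T AND T AND T).
Exception (insurance ≥ $150,000) — not satisfied.
Result: main true OR exception false → true.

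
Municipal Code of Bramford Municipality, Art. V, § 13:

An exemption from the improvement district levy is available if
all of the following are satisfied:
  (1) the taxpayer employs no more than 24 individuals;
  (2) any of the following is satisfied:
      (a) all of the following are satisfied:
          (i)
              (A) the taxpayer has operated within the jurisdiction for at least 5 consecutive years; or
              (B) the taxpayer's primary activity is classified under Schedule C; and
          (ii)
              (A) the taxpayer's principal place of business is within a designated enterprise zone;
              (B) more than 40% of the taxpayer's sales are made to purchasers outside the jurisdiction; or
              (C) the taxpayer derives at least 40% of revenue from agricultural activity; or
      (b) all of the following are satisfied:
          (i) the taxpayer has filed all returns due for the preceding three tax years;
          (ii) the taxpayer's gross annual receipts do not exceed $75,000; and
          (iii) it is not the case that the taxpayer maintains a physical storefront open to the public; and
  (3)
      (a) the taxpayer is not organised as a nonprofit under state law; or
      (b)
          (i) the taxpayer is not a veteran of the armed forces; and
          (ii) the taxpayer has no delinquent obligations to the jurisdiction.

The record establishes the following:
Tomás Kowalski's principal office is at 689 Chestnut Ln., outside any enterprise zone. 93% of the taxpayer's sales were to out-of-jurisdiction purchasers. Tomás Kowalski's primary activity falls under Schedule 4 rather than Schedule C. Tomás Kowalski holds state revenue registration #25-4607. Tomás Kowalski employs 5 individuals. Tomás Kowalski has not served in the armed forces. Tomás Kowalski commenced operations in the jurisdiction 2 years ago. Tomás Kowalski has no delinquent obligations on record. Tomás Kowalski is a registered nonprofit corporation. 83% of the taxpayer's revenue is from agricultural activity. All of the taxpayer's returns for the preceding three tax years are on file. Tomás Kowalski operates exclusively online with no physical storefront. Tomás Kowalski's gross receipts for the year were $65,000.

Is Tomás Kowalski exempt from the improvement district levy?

(1) ≤ 24 employees — met.
(A) ≥ 5 yrs in jurisdiction — not met.
(B) Schedule C activity — not satisfied.
(i) = F OR F = false.
(A) in enterprise zone — fails.
(B) >40% out-of-jur. sales — holds.
(C) ≥40% agricultural — met.
(ii) = F OR T OR T = true.
(a): F AND T → false.
(i) returns current — satisfied.
(ii) receipts ≤ $75,000 — met.
(iii) not (has storefront) — met.
(b): T AND T AND T → true.
(2): F OR T → true.
(a) not (nonprofit) — fails.
(i) not (veteran) — met.
(ii) no delinquency — met.
(b) = T AND T = true.
(3) = F OR T = true.
Overall = T AND T AND T = true.

Yes — exempt.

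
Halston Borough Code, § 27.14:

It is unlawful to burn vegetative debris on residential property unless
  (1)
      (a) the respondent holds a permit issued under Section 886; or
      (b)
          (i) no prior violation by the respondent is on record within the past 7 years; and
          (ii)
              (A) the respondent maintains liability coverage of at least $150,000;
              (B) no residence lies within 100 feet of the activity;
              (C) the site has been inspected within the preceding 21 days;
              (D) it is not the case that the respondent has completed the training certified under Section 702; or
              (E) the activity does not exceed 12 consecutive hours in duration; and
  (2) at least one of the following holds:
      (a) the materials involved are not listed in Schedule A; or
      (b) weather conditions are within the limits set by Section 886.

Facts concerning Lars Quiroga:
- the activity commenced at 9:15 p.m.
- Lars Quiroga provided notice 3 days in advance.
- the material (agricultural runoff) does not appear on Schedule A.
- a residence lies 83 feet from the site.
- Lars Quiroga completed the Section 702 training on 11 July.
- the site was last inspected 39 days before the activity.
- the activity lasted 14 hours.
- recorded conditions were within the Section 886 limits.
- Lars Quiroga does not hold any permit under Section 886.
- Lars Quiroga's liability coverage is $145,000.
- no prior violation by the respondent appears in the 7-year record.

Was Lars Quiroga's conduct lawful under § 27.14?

No — unlawful.

(a) holds permit — not met.
(i) no prior violation — met.
(A) coverage ≥ $150,000 — fails.
(B) no residence in 100 ft — not met.
(C) site inspected — fails.
(D) not (training certified) — not satisfied.
(E) ≤ 12 hrs duration — fails.
(ii): F OR F OR F OR F OR F → false.
(b) = T AND F = false.
(1) = F OR F = false.
(a) not (Schedule A material) — holds.
(b) weather ok — satisfied.
(2) = T OR T = true.
Overall: F AND T → false.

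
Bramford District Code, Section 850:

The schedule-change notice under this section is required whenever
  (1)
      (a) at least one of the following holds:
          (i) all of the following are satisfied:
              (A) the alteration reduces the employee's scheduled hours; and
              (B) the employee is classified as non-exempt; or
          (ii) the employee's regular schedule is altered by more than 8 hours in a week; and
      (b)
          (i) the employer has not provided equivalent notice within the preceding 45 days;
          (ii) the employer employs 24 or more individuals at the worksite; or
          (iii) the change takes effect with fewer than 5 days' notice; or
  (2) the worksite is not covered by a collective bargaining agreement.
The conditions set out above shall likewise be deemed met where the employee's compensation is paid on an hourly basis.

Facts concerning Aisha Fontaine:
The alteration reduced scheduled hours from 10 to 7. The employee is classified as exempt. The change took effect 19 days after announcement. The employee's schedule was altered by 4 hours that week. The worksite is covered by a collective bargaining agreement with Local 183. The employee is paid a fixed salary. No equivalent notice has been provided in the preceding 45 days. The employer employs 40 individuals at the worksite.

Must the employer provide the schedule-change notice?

No — not required.

(A) hours reduced — met.
(B) non-exempt — not met.
(i): T AND F → false.
(ii) schedule shift > 8h — not satisfied.
So (a) is not satisfied (F OR F).
(i) no recent notice — met.
(ii) ≥ 24 at site — satisfied.
(iii) < 5 days' notice — fails.
(b): T OR T OR F → true.
So (1) is not satisfied (F AND T).
(2) no CBA — not satisfied.
Overall = F OR F = false.
Exception (hourly-paid) — not satisfied.
Result: main false OR exception false → false.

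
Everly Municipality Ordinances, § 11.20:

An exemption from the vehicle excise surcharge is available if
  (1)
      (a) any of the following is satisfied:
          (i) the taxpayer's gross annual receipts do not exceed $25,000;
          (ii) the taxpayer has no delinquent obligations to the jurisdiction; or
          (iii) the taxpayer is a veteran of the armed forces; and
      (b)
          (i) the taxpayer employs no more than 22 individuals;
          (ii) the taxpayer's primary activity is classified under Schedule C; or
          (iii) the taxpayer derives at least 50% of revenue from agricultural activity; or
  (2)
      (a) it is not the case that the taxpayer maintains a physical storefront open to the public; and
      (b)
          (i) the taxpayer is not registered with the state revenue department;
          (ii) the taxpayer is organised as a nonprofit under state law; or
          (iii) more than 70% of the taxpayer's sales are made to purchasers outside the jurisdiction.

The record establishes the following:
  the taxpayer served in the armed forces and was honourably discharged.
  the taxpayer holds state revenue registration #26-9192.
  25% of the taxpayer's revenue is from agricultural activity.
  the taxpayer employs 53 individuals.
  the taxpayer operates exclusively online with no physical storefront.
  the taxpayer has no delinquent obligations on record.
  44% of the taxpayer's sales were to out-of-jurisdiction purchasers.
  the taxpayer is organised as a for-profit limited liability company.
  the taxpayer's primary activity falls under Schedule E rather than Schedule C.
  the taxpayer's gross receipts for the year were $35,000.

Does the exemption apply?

No — not exempt.

(i) receipts ≤ $25,000 — fails.
(ii) no delinquency — met.
(iii) veteran — met.
So (a) is satisfied (F OR T OR T).
(i) ≤ 22 employees — not met.
(ii) Schedule C activity — fails.
(iii) ≥50% agricultural — not satisfied.
(b) = F OR F OR F = false.
(1): T AND F → false.
(a) not (has storefront) — met.
(i) not (state-registered) — not met.
(ii) nonprofit — not satisfied.
(iii) >70% out-of-jur. sales — not met.
(b) = F OR F OR F = false.
So (2) is not satisfied (T AND F).
Overall = F OR F = false.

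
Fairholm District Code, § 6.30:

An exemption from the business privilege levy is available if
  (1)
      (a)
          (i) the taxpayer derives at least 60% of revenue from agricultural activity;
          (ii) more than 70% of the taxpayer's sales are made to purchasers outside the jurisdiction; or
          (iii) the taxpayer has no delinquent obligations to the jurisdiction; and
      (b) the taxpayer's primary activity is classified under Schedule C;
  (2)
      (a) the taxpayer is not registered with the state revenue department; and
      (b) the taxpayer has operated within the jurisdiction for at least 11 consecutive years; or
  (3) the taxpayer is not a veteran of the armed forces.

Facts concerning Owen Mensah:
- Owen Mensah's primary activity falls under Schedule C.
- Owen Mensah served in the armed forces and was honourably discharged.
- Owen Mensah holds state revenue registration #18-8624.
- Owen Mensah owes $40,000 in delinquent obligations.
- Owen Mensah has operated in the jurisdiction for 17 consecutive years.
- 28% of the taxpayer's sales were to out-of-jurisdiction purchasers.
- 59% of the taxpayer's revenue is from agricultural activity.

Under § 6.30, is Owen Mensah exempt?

No — not exempt.

(i) ≥60% agricultural — not satisfied.
(ii) >70% out-of-jur. sales — not satisfied.
(iii) no delinquency — not met.
So (a) is not satisfied (F OR F OR F).
(b) Schedule C activity — holds.
(1): F AND T → false.
(a) not (state-registered) — not satisfied.
(b) ≥ 11 yrs in jurisdiction — met.
(2): F AND T → false.
(3) not (veteran) — fails.
Overall = F OR F OR F = false.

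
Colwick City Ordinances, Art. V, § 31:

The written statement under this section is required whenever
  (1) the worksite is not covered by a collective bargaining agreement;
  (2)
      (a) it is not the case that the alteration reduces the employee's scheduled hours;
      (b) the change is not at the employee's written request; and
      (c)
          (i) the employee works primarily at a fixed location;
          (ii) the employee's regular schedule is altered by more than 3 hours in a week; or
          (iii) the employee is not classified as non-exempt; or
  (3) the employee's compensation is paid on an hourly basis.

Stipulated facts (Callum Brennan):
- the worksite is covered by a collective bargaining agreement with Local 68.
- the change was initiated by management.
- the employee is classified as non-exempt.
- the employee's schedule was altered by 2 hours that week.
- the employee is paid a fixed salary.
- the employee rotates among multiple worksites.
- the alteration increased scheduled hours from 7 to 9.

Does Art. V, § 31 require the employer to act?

No — not required.

(1) no CBA — not satisfied.
(a) not (hours reduced) — met.
(b) not employee-requested — holds.
(i) fixed location — not met.
(ii) schedule shift > 3h — not met.
(iii) not (non-exempt) — not met.
(c) = F OR F OR F = false.
(2) = T AND T AND F = false.
(3) hourly-paid — not met.
So Overall is not satisfied (F OR F OR F).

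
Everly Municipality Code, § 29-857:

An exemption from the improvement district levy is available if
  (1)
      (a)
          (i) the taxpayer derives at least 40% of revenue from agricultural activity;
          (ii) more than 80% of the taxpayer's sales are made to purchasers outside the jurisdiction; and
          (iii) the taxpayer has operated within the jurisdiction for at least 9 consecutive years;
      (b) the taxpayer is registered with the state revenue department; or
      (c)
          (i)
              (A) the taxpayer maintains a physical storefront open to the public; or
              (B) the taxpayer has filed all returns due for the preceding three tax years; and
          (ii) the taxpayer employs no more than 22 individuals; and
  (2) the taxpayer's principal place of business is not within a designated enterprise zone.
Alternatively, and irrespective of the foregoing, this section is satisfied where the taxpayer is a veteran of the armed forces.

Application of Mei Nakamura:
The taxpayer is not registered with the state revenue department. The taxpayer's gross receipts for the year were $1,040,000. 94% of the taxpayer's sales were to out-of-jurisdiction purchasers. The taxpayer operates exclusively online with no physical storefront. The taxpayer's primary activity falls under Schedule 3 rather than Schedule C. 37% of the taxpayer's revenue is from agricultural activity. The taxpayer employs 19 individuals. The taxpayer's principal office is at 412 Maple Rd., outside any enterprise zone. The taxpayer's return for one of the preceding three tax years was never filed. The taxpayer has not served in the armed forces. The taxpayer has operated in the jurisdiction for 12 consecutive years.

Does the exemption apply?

No — not exempt.

(i) ≥40% agricultural — fails.
(ii) >80% out-of-jur. sales — holds.
(iii) ≥ 9 yrs in jurisdiction — holds.
(a): F AND T AND T → false.
(b) state-registered — not met.
(A) has storefront — fails.
(B) returns current — not met.
(i) = F OR F = false.
(ii) ≤ 22 employees — met.
(c) = F AND T = false.
(1) = F OR F OR F = false.
(2) not (in enterprise zone) — satisfied.
Overall = F AND T = false.
Exception (veteran) — not satisfied.
Result: main false OR exception false → false.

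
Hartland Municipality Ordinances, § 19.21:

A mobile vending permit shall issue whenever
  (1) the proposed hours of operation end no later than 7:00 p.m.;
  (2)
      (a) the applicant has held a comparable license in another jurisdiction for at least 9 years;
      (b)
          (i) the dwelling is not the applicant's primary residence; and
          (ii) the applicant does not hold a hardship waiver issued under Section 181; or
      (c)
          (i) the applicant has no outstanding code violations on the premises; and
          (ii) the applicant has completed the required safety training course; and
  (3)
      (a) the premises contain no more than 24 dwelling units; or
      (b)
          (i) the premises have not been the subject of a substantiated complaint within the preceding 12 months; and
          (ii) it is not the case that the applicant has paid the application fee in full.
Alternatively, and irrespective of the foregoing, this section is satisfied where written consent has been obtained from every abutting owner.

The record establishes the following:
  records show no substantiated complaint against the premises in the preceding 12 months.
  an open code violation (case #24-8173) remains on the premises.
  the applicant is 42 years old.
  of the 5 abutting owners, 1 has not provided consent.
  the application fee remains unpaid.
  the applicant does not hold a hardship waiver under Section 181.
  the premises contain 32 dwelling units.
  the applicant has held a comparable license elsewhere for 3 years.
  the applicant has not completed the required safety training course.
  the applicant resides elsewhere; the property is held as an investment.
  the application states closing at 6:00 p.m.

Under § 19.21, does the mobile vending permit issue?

(1) closes by 7 p.m. — met.
(a) prior license ≥ 9 yr — not met.
(i) not (primary residence) — holds.
(ii) not (hardship waiver) — satisfied.
(b): T AND T → true.
(i) no code violations — not satisfied.
(ii) safety training — not met.
So (c) is not satisfied (F AND F).
So (2) is satisfied (F OR T OR F).
(a) ≤ 24 units — not met.
(i) no complaint in 12 mo. — holds.
(ii) not (fee paid) — met.
(b): T AND T → true.
(3) = F OR T = true.
Overall = T AND T AND T = true.
Exception (all abutters consent) — not satisfied.
Result: main true OR exception false → true.

Yes — granted.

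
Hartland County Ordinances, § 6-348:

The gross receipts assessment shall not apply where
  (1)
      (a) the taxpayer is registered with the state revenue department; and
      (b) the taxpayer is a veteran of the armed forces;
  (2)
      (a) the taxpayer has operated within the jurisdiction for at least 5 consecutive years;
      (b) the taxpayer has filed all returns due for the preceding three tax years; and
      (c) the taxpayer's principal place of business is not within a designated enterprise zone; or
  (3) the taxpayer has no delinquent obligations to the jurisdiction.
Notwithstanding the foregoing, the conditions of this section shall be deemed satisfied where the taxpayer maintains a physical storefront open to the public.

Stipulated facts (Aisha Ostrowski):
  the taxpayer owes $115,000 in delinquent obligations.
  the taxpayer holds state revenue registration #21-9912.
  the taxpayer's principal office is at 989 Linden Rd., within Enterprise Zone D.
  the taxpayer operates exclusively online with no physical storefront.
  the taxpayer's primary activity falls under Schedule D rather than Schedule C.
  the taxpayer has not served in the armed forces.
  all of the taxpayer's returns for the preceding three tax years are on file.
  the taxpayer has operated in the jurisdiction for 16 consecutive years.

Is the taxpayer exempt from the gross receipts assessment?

(a) state-registered — satisfied.
(b) veteran — not satisfied.
So (1) is not satisfied (T AND F).
(a) ≥ 5 yrs in jurisdiction — satisfied.
(b) returns current — holds.
(c) not (in enterprise zone) — fails.
(2): T AND T AND F → false.
(3) no delinquency — not satisfied.
So Overall is not satisfied (F OR F OR F).
Exception (has storefront) — not satisfied.
Result: main false OR exception false → false.

No — not exempt.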